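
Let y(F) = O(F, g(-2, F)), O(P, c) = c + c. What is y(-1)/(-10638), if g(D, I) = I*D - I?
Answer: -1/1773 ≈ -0.00056402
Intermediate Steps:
g(D, I) = -I + D*I (g(D, I) = D*I - I = -I + D*I)
O(P, c) = 2*c
y(F) = -6*F (y(F) = 2*(F*(-1 - 2)) = 2*(F*(-3)) = 2*(-3*F) = -6*F)
y(-1)/(-10638) = -6*(-1)/(-10638) = 6*(-1/10638) = -1/1773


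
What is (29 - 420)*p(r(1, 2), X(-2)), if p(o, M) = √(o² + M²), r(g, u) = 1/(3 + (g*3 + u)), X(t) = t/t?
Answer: -391*√65/8 ≈ -394.04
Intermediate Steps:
X(t) = 1
r(g, u) = 1/(3 + u + 3*g) (r(g, u) = 1/(3 + (3*g + u)) = 1/(3 + (u + 3*g)) = 1/(3 + u + 3*g))
p(o, M) = √(M² + o²)
(29 - 420)*p(r(1, 2), X(-2)) = (29 - 420)*√(1² + (1/(3 + 2 + 3*1))²) = -391*√(1 + (1/(3 + 2 + 3))²) = -391*√(1 + (1/8)²) = -391*√(1 + (⅛)²) = -391*√(1 + 1/64) = -391*√65/8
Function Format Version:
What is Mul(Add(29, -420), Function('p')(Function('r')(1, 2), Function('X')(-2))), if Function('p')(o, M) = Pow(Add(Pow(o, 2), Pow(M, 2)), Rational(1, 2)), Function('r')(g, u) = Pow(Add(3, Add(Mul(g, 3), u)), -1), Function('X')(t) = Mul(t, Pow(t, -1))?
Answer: Mul(Rational(-391, 8), Pow(65, Rational(1, 2))) ≈ -394.04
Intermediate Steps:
Function('X')(t) = 1
Function('r')(g, u) = Pow(Add(3, u, Mul(3, g)), -1) (Function('r')(g, u) = Pow(Add(3, Add(Mul(3, g), u)), -1) = Pow(Add(3, Add(u, Mul(3, g))), -1) = Pow(Add(3, u, Mul(3, g)), -1))
Function('p')(o, M) = Pow(Add(Pow(M, 2), Pow(o, 2)), Rational(1, 2))
Mul(Add(29, -420), Function('p')(Function('r')(1, 2), Function('X')(-2))) = Mul(Add(29, -420), Pow(Add(Pow(1, 2), Pow(Pow(Add(3, 2, Mul(3, 1)), -1), 2)), Rational(1, 2))) = Mul(-391, Pow(Add(1, Pow(Pow(Add(3, 2, 3), -1), 2)), Rational(1, 2))) = Mul(-391, Pow(Add(1, Pow(Pow(8, -1), 2)), Rational(1, 2))) = Mul(-391, Pow(Add(1, Pow(Rational(1, 8), 2)), Rational(1, 2))) = Mul(-391, Pow(Add(1, Rational(1, 64)), Rational(1, 2))) = Mul(-391, Pow(Rational(65, 64), Rational(1, 2))) = Mul(-391, Mul(Rational(1, 8), Pow(65, Rational(1, 2)))) = Mul(Rational(-391, 8), Pow(65, Rational(1, 2)))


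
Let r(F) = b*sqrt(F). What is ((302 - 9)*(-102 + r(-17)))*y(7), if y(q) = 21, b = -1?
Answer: -627606 - 6153*I*sqrt(17) ≈ -6.2761e+5 - 25369.0*I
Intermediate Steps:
r(F) = -sqrt(F)
((302 - 9)*(-102 + r(-17)))*y(7) = ((302 - 9)*(-102 - sqrt(-17)))*21 = (293*(-102 - I*sqrt(17)))*21 = (-29886 - 293*I*sqrt(17))*21 = -627606 - 6153*I*sqrt(17)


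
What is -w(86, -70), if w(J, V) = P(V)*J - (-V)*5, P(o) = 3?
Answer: 92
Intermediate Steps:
w(J, V) = 3*J + 5*V (w(J, V) = 3*J - (-V)*5 = 3*J - (-5)*V = 3*J + 5*V)
-w(86, -70) = -(3*86 + 5*(-70)) = -(258 - 350) = -1*(-92) = 92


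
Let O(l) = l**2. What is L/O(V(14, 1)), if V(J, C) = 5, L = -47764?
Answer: -47764/25 ≈ -1910.6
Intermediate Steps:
L/O(V(14, 1)) = -47764/(5**2) = -47764/25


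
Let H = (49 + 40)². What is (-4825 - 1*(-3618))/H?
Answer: -1207/7921 ≈ -0.15238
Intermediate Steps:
H = 7921 (H = 89² = 7921)
(-4825 - 1*(-3618))/H = (-4825 - 1*(-3618))/7921 = (-4825 + 3618)*(1/7921) = -1207*1/7921 = -1207/7921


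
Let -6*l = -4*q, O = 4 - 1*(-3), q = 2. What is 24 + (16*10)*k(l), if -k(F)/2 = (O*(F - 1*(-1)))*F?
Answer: -62504/9 ≈ -6944.9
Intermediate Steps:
O = 7 (O = 4 + 3 = 7)
l = 4/3 (l = -(-2)*2/3 = -⅙*(-8) = 4/3 ≈ 1.3333)
k(F) = -2*F*(7 + 7*F) (k(F) = -2*7*(F - 1*(-1))*F = -2*7*(F + 1)*F = -2*7*(1 + F)*F = -2*(7 + 7*F)*F = -2*F*(7 + 7*F))
24 + (16*10)*k(l) = 24 + (16*10)*(-14*4/3*(1 + 4/3)) = 24 + 160*(-14*4/3*7/3) = 24 + 160*(-392/9) = 24 - 62720/9 = -62504/9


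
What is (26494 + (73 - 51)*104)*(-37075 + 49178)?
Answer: 348348546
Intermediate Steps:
(26494 + (73 - 51)*104)*(-37075 + 49178) = (26494 + 22*104)*12103 = (26494 + 2288)*12103 = 28782*12103 = 348348546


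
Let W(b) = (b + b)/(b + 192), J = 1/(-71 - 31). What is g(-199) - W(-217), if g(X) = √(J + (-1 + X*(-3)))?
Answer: -434/25 + √6200682/102 ≈ 7.0529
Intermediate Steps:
J = -1/102 (J = 1/(-102) = -1/102 ≈ -0.0098039)
g(X) = √(-103/102 - 3*X) (g(X) = √(-1/102 + (-1 + X*(-3))) = √(-1/102 + (-1 - 3*X)) = √(-103/102 - 3*X))
W(b) = 2*b/(192 + b) (W(b) = (2*b)/(192 + b) = 2*b/(192 + b))
g(-199) - W(-217) = √(-10506 - 31212*(-199))/102 - 2*(-217)/(192 - 217) = √(-10506 + 6211188)/102 - 2*(-217)/(-25) = √6200682/102 - 2*(-217)*(-1)/25 = √6200682/102 - 1*434/25 = √6200682/102 - 434/25 = -434/25 + √6200682/102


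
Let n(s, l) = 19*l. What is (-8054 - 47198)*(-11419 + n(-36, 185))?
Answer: 436711808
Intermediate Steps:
(-8054 - 47198)*(-11419 + n(-36, 185)) = (-8054 - 47198)*(-11419 + 19*185) = -55252*(-11419 + 3515) = -55252*(-7904) = 436711808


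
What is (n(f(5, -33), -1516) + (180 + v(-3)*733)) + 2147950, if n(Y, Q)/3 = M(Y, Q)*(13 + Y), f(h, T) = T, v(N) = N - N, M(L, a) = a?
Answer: 2239090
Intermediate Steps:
v(N) = 0
n(Y, Q) = 3*Q*(13 + Y) (n(Y, Q) = 3*(Q*(13 + Y)) = 3*Q*(13 + Y))
(n(f(5, -33), -1516) + (180 + v(-3)*733)) + 2147950 = (3*(-1516)*(13 - 33) + (180 + 0*733)) + 2147950 = (3*(-1516)*(-20) + (180 + 0)) + 2147950 = (90960 + 180) + 2147950 = 91140 + 2147950 = 2239090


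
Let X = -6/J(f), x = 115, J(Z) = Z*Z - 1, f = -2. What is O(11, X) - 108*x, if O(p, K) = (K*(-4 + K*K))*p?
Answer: -12420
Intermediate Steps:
J(Z) = -1 + Z**2 (J(Z) = Z**2 - 1 = -1 + Z**2)
X = -2 (X = -6/(-1 + (-2)**2) = -6/(-1 + 4) = -6/3 = -6*1/3 = -2)
O(p, K) = K*p*(-4 + K**2) (O(p, K) = (K*(-4 + K**2))*p = K*p*(-4 + K**2))
O(11, X) - 108*x = -2*11*(-4 + (-2)**2) - 108*115 = -2*11*(-4 + 4) - 12420 = -2*11*0 - 12420 = 0 - 12420 = -12420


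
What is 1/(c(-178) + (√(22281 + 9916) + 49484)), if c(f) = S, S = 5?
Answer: 4499/222648084 - √32197/2449128924 ≈ 2.0134e-5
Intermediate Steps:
c(f) = 5
1/(c(-178) + (√(22281 + 9916) + 49484)) = 1/(5 + (√(22281 + 9916) + 49484)) = 1/(5 + (√32197 + 49484)) = 1/(5 + (49484 + √32197)) = 1/(49489 + √32197)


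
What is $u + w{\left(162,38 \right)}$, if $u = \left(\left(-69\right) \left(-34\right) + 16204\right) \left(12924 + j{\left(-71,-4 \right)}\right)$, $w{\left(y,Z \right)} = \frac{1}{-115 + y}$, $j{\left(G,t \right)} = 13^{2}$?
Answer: $\frac{11415132051}{47} \approx 2.4288 \cdot 10^{8}$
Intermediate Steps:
$j{\left(G,t \right)} = 169$
$u = 242875150$ ($u = \left(\left(-69\right) \left(-34\right) + 16204\right) \left(12924 + 169\right) = \left(2346 + 16204\right) 13093 = 18550 \cdot 13093 = 242875150$)
$u + w{\left(162,38 \right)} = 242875150 + \frac{1}{-115 + 162} = 242875150 + \frac{1}{47} = \frac{11415132051}{47}$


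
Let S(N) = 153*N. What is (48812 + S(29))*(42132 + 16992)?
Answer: 3148293876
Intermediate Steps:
(48812 + S(29))*(42132 + 16992) = (48812 + 153*29)*(42132 + 16992) = (48812 + 4437)*59124 = 53249*59124 = 3148293876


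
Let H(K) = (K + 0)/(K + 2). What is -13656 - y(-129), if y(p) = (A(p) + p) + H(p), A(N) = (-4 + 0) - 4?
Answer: -1717042/127 ≈ -13520.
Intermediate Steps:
H(K) = K/(2 + K)
A(N) = -8 (A(N) = -4 - 4 = -8)
y(p) = -8 + p + p/(2 + p) (y(p) = (-8 + p) + p/(2 + p) = -8 + p + p/(2 + p))
-13656 - y(-129) = -13656 - (-129 + (-8 - 129)*(2 - 129))/(2 - 129) = -13656 - (-129 - 137*(-127))/(-127) = -13656 - (-1)*(-129 + 17399)/127 = -13656 - (-1)*17270/127 = -13656 - 1*(-17270/127) = -13656 + 17270/127 = -1717042/127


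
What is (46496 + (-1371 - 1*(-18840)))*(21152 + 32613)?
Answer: 3439078225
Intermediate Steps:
(46496 + (-1371 - 1*(-18840)))*(21152 + 32613) = (46496 + (-1371 + 18840))*53765 = (46496 + 17469)*53765 = 63965*53765 = 3439078225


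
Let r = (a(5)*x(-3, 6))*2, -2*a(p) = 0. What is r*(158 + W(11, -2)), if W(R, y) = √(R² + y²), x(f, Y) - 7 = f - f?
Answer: 0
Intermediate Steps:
x(f, Y) = 7 (x(f, Y) = 7 + (f - f) = 7 + 0 = 7)
a(p) = 0 (a(p) = -½*0 = 0)
r = 0 (r = (0*7)*2 = 0*2 = 0)
r*(158 + W(11, -2)) = 0*(158 + √(11² + (-2)²)) = 0*(158 + √(121 + 4)) = 0*(158 + √125) = 0*(158 + 5*√5) = 0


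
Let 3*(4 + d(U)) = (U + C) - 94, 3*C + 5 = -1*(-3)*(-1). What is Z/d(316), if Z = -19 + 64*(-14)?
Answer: -8235/622 ≈ -13.240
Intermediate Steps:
C = -8/3 (C = -5/3 + (-1*(-3)*(-1))/3 = -5/3 + (3*(-1))/3 = -5/3 + (⅓)*(-3) = -5/3 - 1 = -8/3 ≈ -2.6667)
Z = -915 (Z = -19 - 896 = -915)
d(U) = -326/9 + U/3 (d(U) = -4 + ((U - 8/3) - 94)/3 = -4 + ((-8/3 + U) - 94)/3 = -4 + (-290/3 + U)/3 = -4 + (-290/9 + U/3) = -326/9 + U/3)
Z/d(316) = -915/(-326/9 + (⅓)*316) = -915/(-326/9 + 316/3) = -915/622/9 = -915*9/622 = -8235/622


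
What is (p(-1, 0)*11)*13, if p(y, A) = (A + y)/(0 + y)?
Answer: 143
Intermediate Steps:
p(y, A) = (A + y)/y
(p(-1, 0)*11)*13 = (((0 - 1)/(-1))*11)*13 = (-1*(-1)*11)*13 = (1*11)*13 = 11*13 = 143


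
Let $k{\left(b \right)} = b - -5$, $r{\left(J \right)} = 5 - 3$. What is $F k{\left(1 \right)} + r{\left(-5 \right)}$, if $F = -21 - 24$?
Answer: $-268$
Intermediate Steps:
$r{\left(J \right)} = 2$ ($r{\left(J \right)} = 5 - 3 = 2$)
$k{\left(b \right)} = 5 + b$ ($k{\left(b \right)} = b + 5 = 5 + b$)
$F = -45$ ($F = -21 - 24 = -45$)
$F k{\left(1 \right)} + r{\left(-5 \right)} = - 45 \left(5 + 1\right) + 2 = \left(-45\right) 6 + 2 = -270 + 2 = -268$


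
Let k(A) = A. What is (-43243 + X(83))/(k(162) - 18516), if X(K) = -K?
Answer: 7221/3059 ≈ 2.3606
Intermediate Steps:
(-43243 + X(83))/(k(162) - 18516) = (-43243 - 1*83)/(162 - 18516) = (-43243 - 83)/(-18354) = -43326*(-1/18354) = 7221/3059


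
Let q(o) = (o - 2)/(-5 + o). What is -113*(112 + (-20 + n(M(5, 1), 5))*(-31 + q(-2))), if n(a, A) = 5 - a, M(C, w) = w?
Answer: -473696/7 ≈ -67671.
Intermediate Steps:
q(o) = (-2 + o)/(-5 + o)
-113*(112 + (-20 + n(M(5, 1), 5))*(-31 + q(-2))) = -113*(112 + (-20 + (5 - 1*1))*(-31 + (-2 - 2)/(-5 - 2))) = -113*(112 + (-20 + (5 - 1))*(-31 - 4/(-7))) = -113*(112 + (-20 + 4)*(-31 - ⅐*(-4))) = -113*(112 - 16*(-31 + 4/7)) = -113*(112 - 16*(-213/7)) = -113*(112 + 3408/7) = -113*4192/7 = -473696/7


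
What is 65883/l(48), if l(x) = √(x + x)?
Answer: 21961*√6/8 ≈ 6724.2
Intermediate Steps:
l(x) = √2*√x (l(x) = √(2*x) = √2*√x)
65883/l(48) = 65883/((√2*√48)) = 65883/((√2*(4*√3))) = 65883/((4*√6)) = 65883*(√6/24) = 21961*√6/8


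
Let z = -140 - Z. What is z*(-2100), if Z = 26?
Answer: 348600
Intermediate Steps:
z = -166 (z = -140 - 1*26 = -140 - 26 = -166)
z*(-2100) = -166*(-2100) = 348600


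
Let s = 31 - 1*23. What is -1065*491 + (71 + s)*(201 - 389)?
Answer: -537767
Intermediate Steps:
s = 8 (s = 31 - 23 = 8)
-1065*491 + (71 + s)*(201 - 389) = -1065*491 + (71 + 8)*(201 - 389) = -522915 + 79*(-188) = -522915 - 14852 = -537767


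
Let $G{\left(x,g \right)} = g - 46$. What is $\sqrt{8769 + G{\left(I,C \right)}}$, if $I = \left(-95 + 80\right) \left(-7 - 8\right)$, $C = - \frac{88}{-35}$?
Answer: $\frac{\sqrt{10688755}}{35} \approx 93.41$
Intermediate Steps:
$C = \frac{88}{35}$ ($C = \left(-88\right) \left(- \frac{1}{35}\right) = \frac{88}{35} \approx 2.5143$)
$I = 225$ ($I = \left(-15\right) \left(-15\right) = 225$)
$G{\left(x,g \right)} = -46 + g$
$\sqrt{8769 + G{\left(I,C \right)}} = \sqrt{8769 + \left(-46 + \frac{88}{35}\right)} = \sqrt{8769 - \frac{1522}{35}} = \sqrt{\frac{305393}{35}} = \frac{\sqrt{10688755}}{35}$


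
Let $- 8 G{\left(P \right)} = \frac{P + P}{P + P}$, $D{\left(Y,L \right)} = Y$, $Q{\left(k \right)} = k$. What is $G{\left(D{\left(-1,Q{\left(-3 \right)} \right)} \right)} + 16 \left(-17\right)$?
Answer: $- \frac{2177}{8} \approx -272.13$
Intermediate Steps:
$G{\left(P \right)} = - \frac{1}{8}$ ($G{\left(P \right)} = - \frac{\left(P + P\right) \frac{1}{P + P}}{8} = - \frac{2 P \frac{1}{2 P}}{8} = \left(- \frac{1}{8}\right) 1 = - \frac{1}{8}$)
$G{\left(D{\left(-1,Q{\left(-3 \right)} \right)} \right)} + 16 \left(-17\right) = - \frac{1}{8} + 16 \left(-17\right) = - \frac{1}{8} - 272 = - \frac{2177}{8}$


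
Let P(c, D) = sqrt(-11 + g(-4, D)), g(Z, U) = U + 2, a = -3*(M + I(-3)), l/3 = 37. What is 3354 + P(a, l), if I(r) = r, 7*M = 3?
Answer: 3354 + sqrt(102) ≈ 3364.1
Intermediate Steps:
M = 3/7 (M = (1/7)*3 = 3/7 ≈ 0.42857)
l = 111 (l = 3*37 = 111)
a = 54/7 (a = -3*(3/7 - 3) = -3*(-18/7) = 54/7 ≈ 7.7143)
g(Z, U) = 2 + U
P(c, D) = sqrt(-9 + D) (P(c, D) = sqrt(-11 + (2 + D)) = sqrt(-9 + D))
3354 + P(a, l) = 3354 + sqrt(-9 + 111) = 3354 + sqrt(102)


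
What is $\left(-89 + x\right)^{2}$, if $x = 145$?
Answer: $3136$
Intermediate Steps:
$\left(-89 + x\right)^{2} = \left(-89 + 145\right)^{2} = 56^{2} = 3136$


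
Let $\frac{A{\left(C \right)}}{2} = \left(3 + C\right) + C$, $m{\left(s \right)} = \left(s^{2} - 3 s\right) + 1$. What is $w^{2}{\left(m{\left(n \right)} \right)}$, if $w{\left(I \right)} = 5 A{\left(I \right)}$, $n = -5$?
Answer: $722500$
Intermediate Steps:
$m{\left(s \right)} = 1 + s^{2} - 3 s$
$A{\left(C \right)} = 6 + 4 C$ ($A{\left(C \right)} = 2 \left(\left(3 + C\right) + C\right) = 2 \left(3 + 2 C\right) = 6 + 4 C$)
$w{\left(I \right)} = 30 + 20 I$ ($w{\left(I \right)} = 5 \left(6 + 4 I\right) = 30 + 20 I$)
$w^{2}{\left(m{\left(n \right)} \right)} = \left(30 + 20 \left(1 + \left(-5\right)^{2} - -15\right)\right)^{2} = \left(30 + 20 \left(1 + 25 + 15\right)\right)^{2} = \left(30 + 20 \cdot 41\right)^{2} = \left(30 + 820\right)^{2} = 850^{2} = 722500$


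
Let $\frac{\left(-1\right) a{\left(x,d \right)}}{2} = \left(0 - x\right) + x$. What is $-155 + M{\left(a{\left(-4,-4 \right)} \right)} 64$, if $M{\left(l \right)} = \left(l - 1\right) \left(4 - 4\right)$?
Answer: $-155$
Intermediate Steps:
$a{\left(x,d \right)} = 0$ ($a{\left(x,d \right)} = - 2 \left(\left(0 - x\right) + x\right) = - 2 \left(- x + x\right) = \left(-2\right) 0 = 0$)
$M{\left(l \right)} = 0$ ($M{\left(l \right)} = \left(-1 + l\right) 0 = 0$)
$-155 + M{\left(a{\left(-4,-4 \right)} \right)} 64 = -155 + 0 \cdot 64 = -155 + 0 = -155$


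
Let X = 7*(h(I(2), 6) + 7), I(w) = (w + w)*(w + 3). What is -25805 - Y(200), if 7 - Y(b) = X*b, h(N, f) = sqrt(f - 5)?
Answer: -14612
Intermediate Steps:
I(w) = 2*w*(3 + w) (I(w) = (2*w)*(3 + w) = 2*w*(3 + w))
h(N, f) = sqrt(-5 + f)
X = 56 (X = 7*(sqrt(-5 + 6) + 7) = 7*(sqrt(1) + 7) = 7*(1 + 7) = 7*8 = 56)
Y(b) = 7 - 56*b
-25805 - Y(200) = -25805 - (7 - 56*200) = -25805 - (7 - 11200) = -25805 - 1*(-11193) = -25805 + 11193 = -14612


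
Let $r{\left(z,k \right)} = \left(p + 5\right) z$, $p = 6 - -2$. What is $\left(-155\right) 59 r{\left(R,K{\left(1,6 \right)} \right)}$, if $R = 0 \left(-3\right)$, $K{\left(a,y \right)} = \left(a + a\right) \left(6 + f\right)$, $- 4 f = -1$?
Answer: $0$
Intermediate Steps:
$f = \frac{1}{4}$ ($f = \left(- \frac{1}{4}\right) \left(-1\right) = \frac{1}{4} \approx 0.25$)
$p = 8$ ($p = 6 + 2 = 8$)
$K{\left(a,y \right)} = \frac{25 a}{2}$ ($K{\left(a,y \right)} = \left(a + a\right) \left(6 + \frac{1}{4}\right) = 2 a \frac{25}{4} = \frac{25 a}{2}$)
$R = 0$
$r{\left(z,k \right)} = 13 z$ ($r{\left(z,k \right)} = \left(8 + 5\right) z = 13 z$)
$\left(-155\right) 59 r{\left(R,K{\left(1,6 \right)} \right)} = \left(-155\right) 59 \cdot 13 \cdot 0 = \left(-9145\right) 0 = 0$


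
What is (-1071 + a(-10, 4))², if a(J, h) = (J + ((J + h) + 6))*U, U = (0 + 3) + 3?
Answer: 1279161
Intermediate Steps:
U = 6 (U = 3 + 3 = 6)
a(J, h) = 36 + 6*h + 12*J (a(J, h) = (J + ((J + h) + 6))*6 = (J + (6 + J + h))*6 = (6 + h + 2*J)*6 = 36 + 6*h + 12*J)
(-1071 + a(-10, 4))² = (-1071 + (36 + 6*4 + 12*(-10)))² = (-1071 + (36 + 24 - 120))² = (-1071 - 60)² = (-1131)² = 1279161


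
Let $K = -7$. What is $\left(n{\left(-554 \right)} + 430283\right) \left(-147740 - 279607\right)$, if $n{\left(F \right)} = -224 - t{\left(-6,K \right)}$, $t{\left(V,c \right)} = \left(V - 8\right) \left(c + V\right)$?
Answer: $-183706646319$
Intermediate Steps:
$t{\left(V,c \right)} = \left(-8 + V\right) \left(V + c\right)$
$n{\left(F \right)} = -406$ ($n{\left(F \right)} = -224 - \left(\left(-6\right)^{2} - -48 - -56 - -42\right) = -224 - \left(36 + 48 + 56 + 42\right) = -224 - 182 = -406$)
$\left(n{\left(-554 \right)} + 430283\right) \left(-147740 - 279607\right) = \left(-406 + 430283\right) \left(-147740 - 279607\right) = 429877 \left(-427347\right) = -183706646319$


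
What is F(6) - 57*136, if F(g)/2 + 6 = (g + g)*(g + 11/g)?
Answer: -7576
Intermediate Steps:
F(g) = -12 + 4*g*(g + 11/g) (F(g) = -12 + 2*((g + g)*(g + 11/g)) = -12 + 2*((2*g)*(g + 11/g)) = -12 + 2*(2*g*(g + 11/g)) = -12 + 4*g*(g + 11/g))
F(6) - 57*136 = (32 + 4*6**2) - 57*136 = (32 + 4*36) - 7752 = (32 + 144) - 7752 = 176 - 7752 = -7576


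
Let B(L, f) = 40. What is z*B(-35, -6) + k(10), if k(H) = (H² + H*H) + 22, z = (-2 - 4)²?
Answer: 1662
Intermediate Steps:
z = 36 (z = (-6)² = 36)
k(H) = 22 + 2*H² (k(H) = (H² + H²) + 22 = 2*H² + 22 = 22 + 2*H²)
z*B(-35, -6) + k(10) = 36*40 + (22 + 2*10²) = 1440 + (22 + 2*100) = 1440 + (22 + 200) = 1440 + 222 = 1662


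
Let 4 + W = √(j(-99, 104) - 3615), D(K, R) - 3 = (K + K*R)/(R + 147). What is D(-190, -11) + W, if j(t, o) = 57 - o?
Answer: 441/34 + I*√3662 ≈ 12.971 + 60.514*I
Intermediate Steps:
D(K, R) = 3 + (K + K*R)/(147 + R) (D(K, R) = 3 + (K + K*R)/(R + 147) = 3 + (K + K*R)/(147 + R))
W = -4 + I*√3662 (W = -4 + √((57 - 1*104) - 3615) = -4 + √((57 - 104) - 3615) = -4 + √(-47 - 3615) = -4 + √(-3662) = -4 + I*√3662 ≈ -4.0 + 60.514*I)
D(-190, -11) + W = (441 - 190 + 3*(-11) - 190*(-11))/(147 - 11) + (-4 + I*√3662) = (441 - 190 - 33 + 2090)/136 + (-4 + I*√3662) = (1/136)*2308 + (-4 + I*√3662) = 577/34 + (-4 + I*√3662) = 441/34 + I*√3662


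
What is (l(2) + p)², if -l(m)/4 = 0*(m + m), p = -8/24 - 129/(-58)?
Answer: 108241/30276 ≈ 3.5751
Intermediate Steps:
p = 329/174 (p = -8*1/24 - 129*(-1/58) = -⅓ + 129/58 = 329/174 ≈ 1.8908)
l(m) = 0 (l(m) = -0*(m + m) = -0*2*m = -4*0 = 0)
(l(2) + p)² = (0 + 329/174)² = (329/174)² = 108241/30276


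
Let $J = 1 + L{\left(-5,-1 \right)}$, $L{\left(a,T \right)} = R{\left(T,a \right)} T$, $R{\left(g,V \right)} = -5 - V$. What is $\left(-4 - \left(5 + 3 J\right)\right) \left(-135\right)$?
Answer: $1620$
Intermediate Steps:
$L{\left(a,T \right)} = T \left(-5 - a\right)$ ($L{\left(a,T \right)} = \left(-5 - a\right) T = T \left(-5 - a\right)$)
$J = 1$ ($J = 1 - - (5 - 5) = 1 - \left(-1\right) 0 = 1 + 0 = 1$)
$\left(-4 - \left(5 + 3 J\right)\right) \left(-135\right) = \left(-4 - 8\right) \left(-135\right) = \left(-12\right) \left(-135\right) = 1620$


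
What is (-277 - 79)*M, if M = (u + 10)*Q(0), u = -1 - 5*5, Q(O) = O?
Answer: 0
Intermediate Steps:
u = -26 (u = -1 - 1*25 = -1 - 25 = -26)
M = 0 (M = (-26 + 10)*0 = -16*0 = 0)
(-277 - 79)*M = (-277 - 79)*0 = -356*0 = 0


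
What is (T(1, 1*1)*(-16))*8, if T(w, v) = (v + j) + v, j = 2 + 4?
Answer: -1024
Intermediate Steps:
j = 6
T(w, v) = 6 + 2*v (T(w, v) = (v + 6) + v = (6 + v) + v = 6 + 2*v)
(T(1, 1*1)*(-16))*8 = ((6 + 2*(1*1))*(-16))*8 = ((6 + 2*1)*(-16))*8 = ((6 + 2)*(-16))*8 = (8*(-16))*8 = -128*8 = -1024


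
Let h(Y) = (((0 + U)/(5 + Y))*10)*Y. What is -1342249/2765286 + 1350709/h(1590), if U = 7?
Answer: 198577660822861/10259211060 ≈ 19356.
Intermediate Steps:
h(Y) = 70*Y/(5 + Y) (h(Y) = (((0 + 7)/(5 + Y))*10)*Y = ((7/(5 + Y))*10)*Y = (70/(5 + Y))*Y = 70*Y/(5 + Y))
-1342249/2765286 + 1350709/h(1590) = -1342249/2765286 + 1350709/((70*1590/(5 + 1590))) = -1342249*1/2765286 + 1350709/((70*1590/1595)) = -1342249/2765286 + 1350709/((70*1590*(1/1595))) = -1342249/2765286 + 1350709/(22260/319) = -1342249/2765286 + 1350709*(319/22260) = -1342249/2765286 + 430876171/22260 = 198577660822861/10259211060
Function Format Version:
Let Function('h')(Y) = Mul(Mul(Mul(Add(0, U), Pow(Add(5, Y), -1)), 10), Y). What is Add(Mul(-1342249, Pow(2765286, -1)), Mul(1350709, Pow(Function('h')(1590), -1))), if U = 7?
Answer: Rational(198577660822861, 10259211060) ≈ 19356.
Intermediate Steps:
Function('h')(Y) = Mul(70, Y, Pow(Add(5, Y), -1)) (Function('h')(Y) = Mul(Mul(Mul(Add(0, 7), Pow(Add(5, Y), -1)), 10), Y) = Mul(Mul(Mul(7, Pow(Add(5, Y), -1)), 10), Y) = Mul(Mul(70, Pow(Add(5, Y), -1)), Y) = Mul(70, Y, Pow(Add(5, Y), -1)))
Add(Mul(-1342249, Pow(2765286, -1)), Mul(1350709, Pow(Function('h')(1590), -1))) = Add(Mul(-1342249, Pow(2765286, -1)), Mul(1350709, Pow(Mul(70, 1590, Pow(Add(5, 1590), -1)), -1))) = Add(Mul(-1342249, Rational(1, 2765286)), Mul(1350709, Pow(Mul(70, 1590, Pow(1595, -1)), -1))) = Add(Rational(-1342249, 2765286), Mul(1350709, Pow(Mul(70, 1590, Rational(1, 1595)), -1))) = Add(Rational(-1342249, 2765286), Mul(1350709, Pow(Rational(22260, 319), -1))) = Add(Rational(-1342249, 2765286), Mul(1350709, Rational(319, 22260))) = Add(Rational(-1342249, 2765286), Rational(430876171, 22260)) = Rational(198577660822861, 10259211060)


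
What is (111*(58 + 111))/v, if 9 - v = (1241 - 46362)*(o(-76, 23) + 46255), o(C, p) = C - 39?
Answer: 6253/693960983 ≈ 9.0106e-6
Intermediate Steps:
o(C, p) = -39 + C
v = 2081882949 (v = 9 - (1241 - 46362)*((-39 - 76) + 46255) = 9 - (-45121)*(-115 + 46255) = 9 - (-45121)*46140 = 9 - 1*(-2081882940) = 9 + 2081882940 = 2081882949)
(111*(58 + 111))/v = (111*(58 + 111))/2081882949 = (111*169)*(1/2081882949) = 18759*(1/2081882949) = 6253/693960983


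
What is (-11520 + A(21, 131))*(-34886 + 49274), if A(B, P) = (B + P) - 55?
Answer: -164354124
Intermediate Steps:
A(B, P) = -55 + B + P
(-11520 + A(21, 131))*(-34886 + 49274) = (-11520 + (-55 + 21 + 131))*(-34886 + 49274) = (-11520 + 97)*14388 = -11423*14388 = -164354124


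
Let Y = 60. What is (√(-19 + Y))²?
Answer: 41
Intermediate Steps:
(√(-19 + Y))² = (√(-19 + 60))² = (√41)² = 41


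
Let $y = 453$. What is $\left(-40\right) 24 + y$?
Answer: $-507$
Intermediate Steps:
$\left(-40\right) 24 + y = \left(-40\right) 24 + 453 = -960 + 453 = -507$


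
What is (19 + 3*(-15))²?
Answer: 676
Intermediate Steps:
(19 + 3*(-15))² = (19 - 45)² = (-26)² = 676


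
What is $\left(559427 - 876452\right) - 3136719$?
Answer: $-3453744$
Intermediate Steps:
$\left(559427 - 876452\right) - 3136719 = -317025 - 3136719 = -3453744$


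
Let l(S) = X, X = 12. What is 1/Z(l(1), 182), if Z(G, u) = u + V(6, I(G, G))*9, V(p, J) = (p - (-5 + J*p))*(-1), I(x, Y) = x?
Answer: 1/731 ≈ 0.0013680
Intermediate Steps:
l(S) = 12
V(p, J) = -5 - p + J*p (V(p, J) = (p + (5 - J*p))*(-1) = (5 + p - J*p)*(-1) = -5 - p + J*p)
Z(G, u) = -99 + u + 54*G (Z(G, u) = u + (-5 - 1*6 + G*6)*9 = u + (-5 - 6 + 6*G)*9 = u + (-11 + 6*G)*9 = u + (-99 + 54*G) = -99 + u + 54*G)
1/Z(l(1), 182) = 1/(-99 + 182 + 54*12) = 1/(-99 + 182 + 648) = 1/731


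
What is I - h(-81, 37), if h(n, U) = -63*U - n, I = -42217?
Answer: -39967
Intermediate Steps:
h(n, U) = -n - 63*U
I - h(-81, 37) = -42217 - (-1*(-81) - 63*37) = -42217 - (81 - 2331) = -42217 - 1*(-2250) = -42217 + 2250 = -39967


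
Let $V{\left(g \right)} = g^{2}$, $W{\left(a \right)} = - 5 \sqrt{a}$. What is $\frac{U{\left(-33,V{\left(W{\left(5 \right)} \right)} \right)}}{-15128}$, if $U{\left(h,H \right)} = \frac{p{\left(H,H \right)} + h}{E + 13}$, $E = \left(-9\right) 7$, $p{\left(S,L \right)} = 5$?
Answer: $- \frac{7}{189100} \approx -3.7017 \cdot 10^{-5}$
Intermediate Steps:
$E = -63$
$U{\left(h,H \right)} = - \frac{1}{10} - \frac{h}{50}$ ($U{\left(h,H \right)} = \frac{5 + h}{-63 + 13} = \frac{5 + h}{-50} = \left(5 + h\right) \left(- \frac{1}{50}\right) = - \frac{1}{10} - \frac{h}{50}$)
$\frac{U{\left(-33,V{\left(W{\left(5 \right)} \right)} \right)}}{-15128} = \frac{- \frac{1}{10} - - \frac{33}{50}}{-15128} = \left(- \frac{1}{10} + \frac{33}{50}\right) \left(- \frac{1}{15128}\right) = \frac{14}{25} \left(- \frac{1}{15128}\right) = - \frac{7}{189100}$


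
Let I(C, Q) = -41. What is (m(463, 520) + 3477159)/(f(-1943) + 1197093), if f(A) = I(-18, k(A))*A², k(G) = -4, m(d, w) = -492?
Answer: -3476667/153588116 ≈ -0.022636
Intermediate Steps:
f(A) = -41*A²
(m(463, 520) + 3477159)/(f(-1943) + 1197093) = (-492 + 3477159)/(-41*(-1943)² + 1197093) = 3476667/(-41*3775249 + 1197093) = 3476667/(-154785209 + 1197093) = 3476667/(-153588116) = 3476667*(-1/153588116) = -3476667/153588116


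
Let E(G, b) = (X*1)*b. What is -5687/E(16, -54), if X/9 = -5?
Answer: -5687/2430 ≈ -2.3403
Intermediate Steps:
X = -45 (X = 9*(-5) = -45)
E(G, b) = -45*b (E(G, b) = (-45*1)*b = -45*b)
-5687/E(16, -54) = -5687/((-45*(-54))) = -5687/2430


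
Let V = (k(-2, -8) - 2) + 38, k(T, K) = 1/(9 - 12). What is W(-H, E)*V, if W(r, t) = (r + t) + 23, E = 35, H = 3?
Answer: 5885/3 ≈ 1961.7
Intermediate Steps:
k(T, K) = -⅓ (k(T, K) = 1/(-3) = -⅓)
V = 107/3 (V = (-⅓ - 2) + 38 = -7/3 + 38 = 107/3 ≈ 35.667)
W(r, t) = 23 + r + t
W(-H, E)*V = (23 - 1*3 + 35)*(107/3) = (23 - 3 + 35)*(107/3) = 55*(107/3) = 5885/3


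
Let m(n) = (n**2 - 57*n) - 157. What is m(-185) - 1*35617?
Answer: 8996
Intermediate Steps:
m(n) = -157 + n**2 - 57*n
m(-185) - 1*35617 = (-157 + (-185)**2 - 57*(-185)) - 1*35617 = (-157 + 34225 + 10545) - 35617 = 44613 - 35617 = 8996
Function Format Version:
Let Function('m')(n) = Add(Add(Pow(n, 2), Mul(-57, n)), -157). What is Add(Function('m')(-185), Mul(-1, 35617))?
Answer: 8996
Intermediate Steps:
Function('m')(n) = Add(-157, Pow(n, 2), Mul(-57, n))
Add(Function('m')(-185), Mul(-1, 35617)) = Add(Add(-157, Pow(-185, 2), Mul(-57, -185)), Mul(-1, 35617)) = Add(Add(-157, 34225, 10545), -35617) = Add(44613, -35617) = 8996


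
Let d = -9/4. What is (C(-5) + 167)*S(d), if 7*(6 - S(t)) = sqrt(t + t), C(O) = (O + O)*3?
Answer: 822 - 411*I*sqrt(2)/14 ≈ 822.0 - 41.517*I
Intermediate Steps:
d = -9/4 (d = -9*1/4 = -9/4 ≈ -2.2500)
C(O) = 6*O (C(O) = (2*O)*3 = 6*O)
S(t) = 6 - sqrt(2)*sqrt(t)/7 (S(t) = 6 - sqrt(t + t)/7 = 6 - sqrt(2)*sqrt(t)/7)
(C(-5) + 167)*S(d) = (6*(-5) + 167)*(6 - sqrt(2)*sqrt(-9/4)/7) = (-30 + 167)*(6 - sqrt(2)*3*I/2/7) = 137*(6 - 3*I*sqrt(2)/14) = 822 - 411*I*sqrt(2)/14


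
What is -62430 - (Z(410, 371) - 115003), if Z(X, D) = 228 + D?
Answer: 51974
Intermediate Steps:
-62430 - (Z(410, 371) - 115003) = -62430 - ((228 + 371) - 115003) = -62430 - (599 - 115003) = -62430 - 1*(-114404) = -62430 + 114404 = 51974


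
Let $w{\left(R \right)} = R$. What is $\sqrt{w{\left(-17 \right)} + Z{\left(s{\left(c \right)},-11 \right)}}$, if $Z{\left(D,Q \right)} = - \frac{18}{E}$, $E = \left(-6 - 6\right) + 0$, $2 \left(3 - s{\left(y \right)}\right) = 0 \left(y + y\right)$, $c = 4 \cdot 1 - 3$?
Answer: $\frac{i \sqrt{62}}{2} \approx 3.937 i$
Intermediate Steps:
$c = 1$ ($c = 4 - 3 = 1$)
$s{\left(y \right)} = 3$ ($s{\left(y \right)} = 3 - \frac{0 \left(y + y\right)}{2} = 3 - \frac{0 \cdot 2 y}{2} = 3 - 0 = 3 + 0 = 3$)
$E = -12$ ($E = -12 + 0 = -12$)
$Z{\left(D,Q \right)} = \frac{3}{2}$ ($Z{\left(D,Q \right)} = - \frac{18}{-12} = \left(-18\right) \left(- \frac{1}{12}\right) = \frac{3}{2}$)
$\sqrt{w{\left(-17 \right)} + Z{\left(s{\left(c \right)},-11 \right)}} = \sqrt{-17 + \frac{3}{2}} = \sqrt{- \frac{31}{2}} = \frac{i \sqrt{62}}{2}$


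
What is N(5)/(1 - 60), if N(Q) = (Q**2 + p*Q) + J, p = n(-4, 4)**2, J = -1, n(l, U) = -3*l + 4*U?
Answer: -3944/59 ≈ -66.847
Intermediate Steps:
p = 784 (p = (-3*(-4) + 4*4)**2 = (12 + 16)**2 = 28**2 = 784)
N(Q) = -1 + Q**2 + 784*Q (N(Q) = (Q**2 + 784*Q) - 1 = -1 + Q**2 + 784*Q)
N(5)/(1 - 60) = (-1 + 5**2 + 784*5)/(1 - 60) = (-1 + 25 + 3920)/(-59) = 3944*(-1/59) = -3944/59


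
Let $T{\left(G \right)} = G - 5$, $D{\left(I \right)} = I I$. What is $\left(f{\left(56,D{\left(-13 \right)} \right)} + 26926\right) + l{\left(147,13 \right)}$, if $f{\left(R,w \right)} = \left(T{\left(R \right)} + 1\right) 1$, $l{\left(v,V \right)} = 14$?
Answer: $26992$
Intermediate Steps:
$D{\left(I \right)} = I^{2}$
$T{\left(G \right)} = -5 + G$
$f{\left(R,w \right)} = -4 + R$ ($f{\left(R,w \right)} = \left(\left(-5 + R\right) + 1\right) 1 = \left(-4 + R\right) 1 = -4 + R$)
$\left(f{\left(56,D{\left(-13 \right)} \right)} + 26926\right) + l{\left(147,13 \right)} = \left(\left(-4 + 56\right) + 26926\right) + 14 = \left(52 + 26926\right) + 14 = 26978 + 14 = 26992$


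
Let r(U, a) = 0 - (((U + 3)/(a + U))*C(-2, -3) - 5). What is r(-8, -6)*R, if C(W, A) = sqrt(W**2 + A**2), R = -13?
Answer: -65 + 65*sqrt(13)/14 ≈ -48.260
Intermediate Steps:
C(W, A) = sqrt(A**2 + W**2)
r(U, a) = 5 - sqrt(13)*(3 + U)/(U + a) (r(U, a) = 0 - (((U + 3)/(a + U))*sqrt((-3)**2 + (-2)**2) - 5) = 0 - (((3 + U)/(U + a))*sqrt(9 + 4) - 5) = 0 - (((3 + U)/(U + a))*sqrt(13) - 5) = 0 - (sqrt(13)*(3 + U)/(U + a) - 5) = 0 - (-5 + sqrt(13)*(3 + U)/(U + a)) = 0 + (5 - sqrt(13)*(3 + U)/(U + a)) = 5 - sqrt(13)*(3 + U)/(U + a))
r(-8, -6)*R = ((-3*sqrt(13) + 5*(-8) + 5*(-6) - 1*(-8)*sqrt(13))/(-8 - 6))*(-13) = ((-3*sqrt(13) - 40 - 30 + 8*sqrt(13))/(-14))*(-13) = -(-70 + 5*sqrt(13))/14*(-13) = (5 - 5*sqrt(13)/14)*(-13) = -65 + 65*sqrt(13)/14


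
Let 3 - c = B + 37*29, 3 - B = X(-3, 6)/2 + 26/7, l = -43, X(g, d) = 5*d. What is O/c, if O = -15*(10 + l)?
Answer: -77/164 ≈ -0.46951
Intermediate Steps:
B = -110/7 (B = 3 - ((5*6)/2 + 26/7) = 3 - (30*(½) + 26*(⅐)) = 3 - (15 + 26/7) = 3 - 1*131/7 = 3 - 131/7 = -110/7 ≈ -15.714)
O = 495 (O = -15*(10 - 43) = -15*(-33) = 495)
c = -7380/7 (c = 3 - (-110/7 + 37*29) = 3 - (-110/7 + 1073) = 3 - 1*7401/7 = 3 - 7401/7 = -7380/7 ≈ -1054.3)
O/c = 495/(-7380/7) = 495*(-7/7380) = -77/164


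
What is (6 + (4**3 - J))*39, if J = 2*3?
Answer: 2496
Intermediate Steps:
J = 6
(6 + (4**3 - J))*39 = (6 + (4**3 - 1*6))*39 = (6 + (64 - 6))*39 = (6 + 58)*39 = 64*39 = 2496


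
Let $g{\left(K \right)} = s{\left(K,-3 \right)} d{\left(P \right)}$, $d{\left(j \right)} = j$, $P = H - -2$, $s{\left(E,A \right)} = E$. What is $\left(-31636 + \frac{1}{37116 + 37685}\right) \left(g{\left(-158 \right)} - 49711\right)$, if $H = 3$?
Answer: $\frac{119505790371935}{74801} \approx 1.5976 \cdot 10^{9}$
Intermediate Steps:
$P = 5$ ($P = 3 - -2 = 3 + 2 = 5$)
$g{\left(K \right)} = 5 K$ ($g{\left(K \right)} = K 5 = 5 K$)
$\left(-31636 + \frac{1}{37116 + 37685}\right) \left(g{\left(-158 \right)} - 49711\right) = \left(-31636 + \frac{1}{37116 + 37685}\right) \left(5 \left(-158\right) - 49711\right) = \left(-31636 + \frac{1}{74801}\right) \left(-790 - 49711\right) = \left(-31636 + \frac{1}{74801}\right) \left(-50501\right) = \left(- \frac{2366404435}{74801}\right) \left(-50501\right) = \frac{119505790371935}{74801}$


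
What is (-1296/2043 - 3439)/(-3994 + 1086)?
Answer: 780797/660116 ≈ 1.1828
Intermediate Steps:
(-1296/2043 - 3439)/(-3994 + 1086) = (-1296*1/2043 - 3439)/(-2908) = (-144/227 - 3439)*(-1/2908) = -780797/227*(-1/2908) = 780797/660116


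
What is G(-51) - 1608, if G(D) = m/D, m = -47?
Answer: -81961/51 ≈ -1607.1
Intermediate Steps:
G(D) = -47/D
G(-51) - 1608 = -47/(-51) - 1608 = -47*(-1/51) - 1608 = 47/51 - 1608 = -81961/51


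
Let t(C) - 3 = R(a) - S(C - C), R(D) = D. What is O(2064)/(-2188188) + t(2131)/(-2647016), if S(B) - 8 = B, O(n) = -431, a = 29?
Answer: 136043423/724021080876 ≈ 0.00018790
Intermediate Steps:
S(B) = 8 + B
t(C) = 24 (t(C) = 3 + (29 - (8 + (C - C))) = 3 + (29 - (8 + 0)) = 3 + (29 - 1*8) = 3 + (29 - 8) = 3 + 21 = 24)
O(2064)/(-2188188) + t(2131)/(-2647016) = -431/(-2188188) + 24/(-2647016) = -431*(-1/2188188) + 24*(-1/2647016) = 431/2188188 - 3/330877 = 136043423/724021080876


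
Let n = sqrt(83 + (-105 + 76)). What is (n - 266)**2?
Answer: 70810 - 1596*sqrt(6) ≈ 66901.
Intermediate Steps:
n = 3*sqrt(6) (n = sqrt(83 - 29) = sqrt(54) = 3*sqrt(6) ≈ 7.3485)
(n - 266)**2 = (3*sqrt(6) - 266)**2 = (-266 + 3*sqrt(6))**2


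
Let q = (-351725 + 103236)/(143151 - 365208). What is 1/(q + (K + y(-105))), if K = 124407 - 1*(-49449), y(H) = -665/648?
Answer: 15988104/2779629292687 ≈ 5.7519e-6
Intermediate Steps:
y(H) = -665/648 (y(H) = -665*1/648 = -665/648)
K = 173856 (K = 124407 + 49449 = 173856)
q = 248489/222057 (q = -248489/(-222057) = -248489*(-1/222057) = 248489/222057 ≈ 1.1190)
1/(q + (K + y(-105))) = 1/(248489/222057 + (173856 - 665/648)) = 1/(248489/222057 + 112658023/648) = 1/(2779629292687/15988104) = 15988104/2779629292687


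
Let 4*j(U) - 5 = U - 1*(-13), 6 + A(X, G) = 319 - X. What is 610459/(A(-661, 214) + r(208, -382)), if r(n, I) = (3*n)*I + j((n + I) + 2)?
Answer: -1220918/474865 ≈ -2.5711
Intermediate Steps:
A(X, G) = 313 - X (A(X, G) = -6 + (319 - X) = 313 - X)
j(U) = 9/2 + U/4 (j(U) = 5/4 + (U - 1*(-13))/4 = 5/4 + (U + 13)/4 = 5/4 + (13 + U)/4 = 5/4 + (13/4 + U/4) = 9/2 + U/4)
r(n, I) = 5 + I/4 + n/4 + 3*I*n (r(n, I) = (3*n)*I + (9/2 + ((n + I) + 2)/4) = 3*I*n + (9/2 + ((I + n) + 2)/4) = 3*I*n + (9/2 + (2 + I + n)/4) = 3*I*n + (9/2 + (½ + I/4 + n/4)) = 3*I*n + (5 + I/4 + n/4) = 5 + I/4 + n/4 + 3*I*n)
610459/(A(-661, 214) + r(208, -382)) = 610459/((313 - 1*(-661)) + (5 + (¼)*(-382) + (¼)*208 + 3*(-382)*208)) = 610459/((313 + 661) + (5 - 191/2 + 52 - 238368)) = 610459/(974 - 476813/2) = 610459/(-474865/2) = 610459*(-2/474865) = -1220918/474865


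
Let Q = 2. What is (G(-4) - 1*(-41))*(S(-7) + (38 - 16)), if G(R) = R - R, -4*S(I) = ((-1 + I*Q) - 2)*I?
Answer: -1271/4 ≈ -317.75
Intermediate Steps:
S(I) = -I*(-3 + 2*I)/4 (S(I) = -((-1 + I*2) - 2)*I/4 = -((-1 + 2*I) - 2)*I/4 = -(-3 + 2*I)*I/4 = -I*(-3 + 2*I)/4)
G(R) = 0
(G(-4) - 1*(-41))*(S(-7) + (38 - 16)) = (0 - 1*(-41))*((¼)*(-7)*(3 - 2*(-7)) + (38 - 16)) = (0 + 41)*((¼)*(-7)*(3 + 14) + 22) = 41*((¼)*(-7)*17 + 22) = 41*(-119/4 + 22) = 41*(-31/4) = -1271/4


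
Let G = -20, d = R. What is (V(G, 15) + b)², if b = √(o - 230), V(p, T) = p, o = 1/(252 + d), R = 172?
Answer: (4240 - I*√10337014)²/44944 ≈ 170.0 - 606.63*I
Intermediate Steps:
d = 172
o = 1/424 (o = 1/(252 + 172) = 1/424 ≈ 0.0023585)
b = I*√10337014/212 (b = √(1/424 - 230) = √(-97519/424) = I*√10337014/212 ≈ 15.166*I)
(V(G, 15) + b)² = (-20 + I*√10337014/212)²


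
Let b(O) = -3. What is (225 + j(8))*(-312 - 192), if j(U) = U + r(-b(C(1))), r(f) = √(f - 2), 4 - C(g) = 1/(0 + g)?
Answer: -117936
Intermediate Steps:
C(g) = 4 - 1/g (C(g) = 4 - 1/(0 + g) = 4 - 1/g)
r(f) = √(-2 + f)
j(U) = 1 + U (j(U) = U + √(-2 - 1*(-3)) = U + √(-2 + 3) = U + √1 = U + 1 = 1 + U)
(225 + j(8))*(-312 - 192) = (225 + (1 + 8))*(-312 - 192) = (225 + 9)*(-504) = 234*(-504) = -117936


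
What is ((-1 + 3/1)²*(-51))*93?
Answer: -18972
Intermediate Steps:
((-1 + 3/1)²*(-51))*93 = ((-1 + 3*1)²*(-51))*93 = ((-1 + 3)²*(-51))*93 = (2²*(-51))*93 = (4*(-51))*93 = -204*93 = -18972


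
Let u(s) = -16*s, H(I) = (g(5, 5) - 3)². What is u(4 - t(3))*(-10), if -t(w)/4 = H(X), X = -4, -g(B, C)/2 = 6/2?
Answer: 52480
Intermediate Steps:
g(B, C) = -6 (g(B, C) = -12/2 = -2*3 = -6)
H(I) = 81 (H(I) = (-6 - 3)² = (-9)² = 81)
t(w) = -324 (t(w) = -4*81 = -324)
u(4 - t(3))*(-10) = -16*(4 - 1*(-324))*(-10) = -16*(4 + 324)*(-10) = -16*328*(-10) = -5248*(-10) = 52480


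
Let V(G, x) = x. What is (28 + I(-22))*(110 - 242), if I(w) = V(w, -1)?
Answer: -3564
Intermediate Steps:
I(w) = -1
(28 + I(-22))*(110 - 242) = (28 - 1)*(110 - 242) = 27*(-132) = -3564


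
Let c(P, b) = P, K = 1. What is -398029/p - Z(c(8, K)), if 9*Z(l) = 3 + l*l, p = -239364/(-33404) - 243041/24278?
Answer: 726248930347127/5191340337 ≈ 1.3990e+5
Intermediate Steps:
p = -576815593/202745578 (p = -239364*(-1/33404) - 243041*1/24278 = 59841/8351 - 243041/24278 = -576815593/202745578 ≈ -2.8450)
Z(l) = ⅓ + l²/9 (Z(l) = (3 + l*l)/9 = (3 + l²)/9 = ⅓ + l²/9)
-398029/p - Z(c(8, K)) = -398029/(-576815593/202745578) - (⅓ + (⅑)*8²) = -398029*(-202745578/576815593) - (⅓ + (⅑)*64) = 80698619665762/576815593 - (⅓ + 64/9) = 80698619665762/576815593 - 1*67/9 = 80698619665762/576815593 - 67/9 = 726248930347127/5191340337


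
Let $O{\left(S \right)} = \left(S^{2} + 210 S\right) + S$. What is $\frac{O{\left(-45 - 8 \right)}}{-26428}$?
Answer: $\frac{4187}{13214} \approx 0.31686$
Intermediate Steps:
$O{\left(S \right)} = S^{2} + 211 S$
$\frac{O{\left(-45 - 8 \right)}}{-26428} = \frac{\left(-45 - 8\right) \left(211 - 53\right)}{-26428} = \left(-45 - 8\right) \left(211 - 53\right) \left(- \frac{1}{26428}\right) = - 53 \left(211 - 53\right) \left(- \frac{1}{26428}\right) = \left(-53\right) 158 \left(- \frac{1}{26428}\right) = \left(-8374\right) \left(- \frac{1}{26428}\right) = \frac{4187}{13214}$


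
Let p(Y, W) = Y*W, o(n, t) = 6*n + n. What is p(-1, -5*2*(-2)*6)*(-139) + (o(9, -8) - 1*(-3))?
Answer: 16746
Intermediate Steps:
o(n, t) = 7*n
p(Y, W) = W*Y
p(-1, -5*2*(-2)*6)*(-139) + (o(9, -8) - 1*(-3)) = (-5*2*(-2)*6*(-1))*(-139) + (7*9 - 1*(-3)) = (-(-20)*6*(-1))*(-139) + (63 + 3) = (-5*(-24)*(-1))*(-139) + 66 = (120*(-1))*(-139) + 66 = -120*(-139) + 66 = 16680 + 66 = 16746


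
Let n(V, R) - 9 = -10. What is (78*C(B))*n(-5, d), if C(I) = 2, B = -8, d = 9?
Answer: -156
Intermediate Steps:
n(V, R) = -1 (n(V, R) = 9 - 10 = -1)
(78*C(B))*n(-5, d) = (78*2)*(-1) = 156*(-1) = -156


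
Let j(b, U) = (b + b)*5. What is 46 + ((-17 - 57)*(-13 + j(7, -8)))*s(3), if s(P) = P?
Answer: -12608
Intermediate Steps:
j(b, U) = 10*b (j(b, U) = (2*b)*5 = 10*b)
46 + ((-17 - 57)*(-13 + j(7, -8)))*s(3) = 46 + ((-17 - 57)*(-13 + 10*7))*3 = 46 - 74*(-13 + 70)*3 = 46 - 74*57*3 = 46 - 4218*3 = 46 - 12654 = -12608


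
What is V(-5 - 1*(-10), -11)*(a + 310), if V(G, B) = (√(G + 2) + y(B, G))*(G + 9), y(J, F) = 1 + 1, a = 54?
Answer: 10192 + 5096*√7 ≈ 23675.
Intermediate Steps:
y(J, F) = 2
V(G, B) = (2 + √(2 + G))*(9 + G) (V(G, B) = (√(G + 2) + 2)*(G + 9) = (√(2 + G) + 2)*(9 + G) = (2 + √(2 + G))*(9 + G))
V(-5 - 1*(-10), -11)*(a + 310) = (18 + 2*(-5 - 1*(-10)) + 9*√(2 + (-5 - 1*(-10))) + (-5 - 1*(-10))*√(2 + (-5 - 1*(-10))))*(54 + 310) = (18 + 2*(-5 + 10) + 9*√(2 + (-5 + 10)) + (-5 + 10)*√(2 + (-5 + 10)))*364 = (18 + 2*5 + 9*√(2 + 5) + 5*√(2 + 5))*364 = (18 + 10 + 9*√7 + 5*√7)*364 = (28 + 14*√7)*364 = 10192 + 5096*√7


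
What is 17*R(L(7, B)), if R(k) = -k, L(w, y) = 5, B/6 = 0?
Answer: -85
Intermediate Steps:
B = 0 (B = 6*0 = 0)
17*R(L(7, B)) = 17*(-1*5) = 17*(-5) = -85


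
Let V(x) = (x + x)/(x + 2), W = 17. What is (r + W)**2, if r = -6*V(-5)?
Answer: 9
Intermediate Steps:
V(x) = 2*x/(2 + x) (V(x) = (2*x)/(2 + x) = 2*x/(2 + x))
r = -20 (r = -12*(-5)/(2 - 5) = -12*(-5)/(-3) = -12*(-5)*(-1)/3 = -6*10/3 = -20)
(r + W)**2 = (-20 + 17)**2 = (-3)**2 = 9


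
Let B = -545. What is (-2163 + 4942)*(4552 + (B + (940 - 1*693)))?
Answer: 11821866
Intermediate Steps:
(-2163 + 4942)*(4552 + (B + (940 - 1*693))) = (-2163 + 4942)*(4552 + (-545 + (940 - 1*693))) = 2779*(4552 + (-545 + (940 - 693))) = 2779*(4552 + (-545 + 247)) = 2779*(4552 - 298) = 2779*4254 = 11821866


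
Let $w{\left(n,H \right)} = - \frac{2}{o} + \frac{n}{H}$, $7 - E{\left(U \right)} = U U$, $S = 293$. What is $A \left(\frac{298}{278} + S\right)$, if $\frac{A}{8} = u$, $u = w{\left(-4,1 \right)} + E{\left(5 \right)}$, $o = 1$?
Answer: $- \frac{7848192}{139} \approx -56462.0$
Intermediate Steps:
$E{\left(U \right)} = 7 - U^{2}$ ($E{\left(U \right)} = 7 - U U = 7 - U^{2}$)
$w{\left(n,H \right)} = -2 + \frac{n}{H}$ ($w{\left(n,H \right)} = - \frac{2}{1} + \frac{n}{H} = \left(-2\right) 1 + \frac{n}{H} = -2 + \frac{n}{H}$)
$u = -24$ ($u = \left(-2 - \frac{4}{1}\right) + \left(7 - 5^{2}\right) = \left(-2 - 4\right) + \left(7 - 25\right) = -6 - 18 = -24$)
$A = -192$ ($A = 8 \left(-24\right) = -192$)
$A \left(\frac{298}{278} + S\right) = - 192 \left(\frac{298}{278} + 293\right) = - 192 \left(298 \cdot \frac{1}{278} + 293\right) = - 192 \left(\frac{149}{139} + 293\right) = \left(-192\right) \frac{40876}{139} = - \frac{7848192}{139}$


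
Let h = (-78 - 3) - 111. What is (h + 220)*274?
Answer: 7672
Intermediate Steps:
h = -192 (h = -81 - 111 = -192)
(h + 220)*274 = (-192 + 220)*274 = 28*274 = 7672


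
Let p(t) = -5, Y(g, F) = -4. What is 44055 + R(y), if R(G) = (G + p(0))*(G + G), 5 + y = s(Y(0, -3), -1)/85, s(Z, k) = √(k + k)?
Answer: 319019871/7225 - 6*I*√2/17 ≈ 44155.0 - 0.49913*I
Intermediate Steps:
s(Z, k) = √2*√k (s(Z, k) = √(2*k) = √2*√k)
y = -5 + I*√2/85 (y = -5 + (√2*√(-1))/85 = -5 + (√2*I)*(1/85) = -5 + (I*√2)*(1/85) = -5 + I*√2/85 ≈ -5.0 + 0.016638*I)
R(G) = 2*G*(-5 + G) (R(G) = (G - 5)*(G + G) = (-5 + G)*(2*G) = 2*G*(-5 + G))
44055 + R(y) = 44055 + 2*(-5 + I*√2/85)*(-5 + (-5 + I*√2/85)) = 44055 + 2*(-5 + I*√2/85)*(-10 + I*√2/85) = 44055 + 2*(-10 + I*√2/85)*(-5 + I*√2/85)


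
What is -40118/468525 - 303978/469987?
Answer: -161276230916/220200659175 ≈ -0.73241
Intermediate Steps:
-40118/468525 - 303978/469987 = -161276230916/220200659175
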